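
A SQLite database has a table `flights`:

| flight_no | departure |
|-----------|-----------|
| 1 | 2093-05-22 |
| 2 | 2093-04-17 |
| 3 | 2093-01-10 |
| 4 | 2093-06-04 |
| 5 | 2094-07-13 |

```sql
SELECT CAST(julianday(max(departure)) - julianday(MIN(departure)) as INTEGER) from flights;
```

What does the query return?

549

MIN = 2093-01-10, MAX = 2094-07-13.
21 days remain in January 2093 after the 10th (31 − 10).
Full months from February 2093 through June 2094 contribute their day counts.
Then 13 days into July 2094.
Total: 21 + 28 + 31 + 30 + 31 + 30 + 31 + 31 + 30 + 31 + 30 + 31 + 31 + 28 + 31 + 30 + 31 + 30 + 13 = 549.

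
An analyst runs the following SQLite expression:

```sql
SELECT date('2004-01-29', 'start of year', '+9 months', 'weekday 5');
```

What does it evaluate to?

`start of year` rewinds 2004-01-29 to 2004-01-01.
Adding +9 months to 2004-01-01 gives 2004-10-01.
`weekday 5` advances to the next Friday; 2004-10-01 is already a Friday, so it stays at 2004-10-01.

2004-10-01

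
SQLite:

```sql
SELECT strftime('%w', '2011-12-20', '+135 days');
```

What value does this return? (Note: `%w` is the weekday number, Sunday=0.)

4

First apply '+135 days': 2011-12-20 → 2012-05-03.
2012-05-03 is a Thursday; with Sunday=0 that is 4.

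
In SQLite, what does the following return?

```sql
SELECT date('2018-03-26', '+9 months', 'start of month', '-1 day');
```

2018-11-30

Adding +9 months to 2018-03-26 gives 2018-12-26.
`start of month` rewinds 2018-12-26 to 2018-12-01.
Going back 1 day from 2018-12-01 reaches 2018-11-30 (last day of November, 30 days).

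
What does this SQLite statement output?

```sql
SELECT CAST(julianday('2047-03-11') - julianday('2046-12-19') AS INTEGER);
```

82

12 days remain in December 2046 after the 19th (31 − 19).
January 2047: 31 days.
February 2047: 28 days.
Then 11 days into March 2047.
Total: 12 + 31 + 28 + 11 = 82.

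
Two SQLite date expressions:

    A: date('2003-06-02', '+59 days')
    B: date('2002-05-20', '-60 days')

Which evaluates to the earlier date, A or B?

A = 2003-07-31.
B = 2002-03-21.
B is earlier.

B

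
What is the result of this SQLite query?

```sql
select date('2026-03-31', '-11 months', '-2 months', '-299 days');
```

Adding -11 months to 2026-03-31 targets 2025-04-31. April 2025 has only 30 days, so SQLite normalizes the 1-day overflow forward to 2025-05-01.
Adding -2 months to 2025-05-01 gives 2025-03-01.
Applying '-299 days' to 2025-03-01: counting 299 days back gives 2024-05-06.

2024-05-06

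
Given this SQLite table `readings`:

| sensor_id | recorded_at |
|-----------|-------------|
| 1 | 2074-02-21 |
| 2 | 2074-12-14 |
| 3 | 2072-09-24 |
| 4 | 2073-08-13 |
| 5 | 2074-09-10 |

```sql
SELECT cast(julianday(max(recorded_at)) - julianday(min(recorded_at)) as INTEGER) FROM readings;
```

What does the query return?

811

MIN = 2072-09-24, MAX = 2074-12-14.
6 days remain in September 2072 after the 24th (30 − 24).
Full months from October 2072 through November 2074 contribute their day counts.
Then 14 days into December 2074.
Total: 6 + 31 + 30 + 31 + 31 + 28 + 31 + 30 + 31 + 30 + 31 + 31 + 30 + 31 + 30 + 31 + 31 + 28 + 31 + 30 + 31 + 30 + 31 + 31 + 30 + 31 + 30 + 14 = 811.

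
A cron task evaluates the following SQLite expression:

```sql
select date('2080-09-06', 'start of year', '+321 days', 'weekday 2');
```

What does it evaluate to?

`start of year` rewinds 2080-09-06 to 2080-01-01.
Applying '+321 days' to 2080-01-01: counting 321 days forward gives 2080-11-17.
`weekday 2` advances to the next Tuesday; 2080-11-17 is a Sunday, so it moves forward to 2080-11-19.

2080-11-19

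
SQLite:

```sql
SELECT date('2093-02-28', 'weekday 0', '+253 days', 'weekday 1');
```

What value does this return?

`weekday 0` advances to the next Sunday; 2093-02-28 is a Saturday, so it moves forward to 2093-03-01.
Applying '+253 days' to 2093-03-01: counting 253 days forward gives 2093-11-09.
`weekday 1` advances to the next Monday; 2093-11-09 is already a Monday, so it stays at 2093-11-09.

2093-11-09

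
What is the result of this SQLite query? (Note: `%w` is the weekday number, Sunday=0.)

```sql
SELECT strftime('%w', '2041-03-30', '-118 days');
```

First apply '-118 days': 2041-03-30 → 2040-12-02.
2040-12-02 is a Sunday; with Sunday=0 that is 0.

0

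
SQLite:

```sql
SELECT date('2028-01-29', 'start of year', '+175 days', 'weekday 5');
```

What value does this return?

`start of year` rewinds 2028-01-29 to 2028-01-01.
Applying '+175 days' to 2028-01-01: counting 175 days forward gives 2028-06-24.
`weekday 5` advances to the next Friday; 2028-06-24 is a Saturday, so it moves forward to 2028-06-30.

2028-06-30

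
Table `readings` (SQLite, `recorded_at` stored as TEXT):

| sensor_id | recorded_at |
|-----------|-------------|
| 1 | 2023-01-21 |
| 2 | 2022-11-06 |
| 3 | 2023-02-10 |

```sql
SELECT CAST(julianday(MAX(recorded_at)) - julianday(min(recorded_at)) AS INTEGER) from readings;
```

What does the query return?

96

MIN = 2022-11-06, MAX = 2023-02-10.
24 days remain in November 2022 after the 6th (30 − 6).
December 2022: 31 days.
January 2023: 31 days.
Then 10 days into February 2023.
Total: 24 + 31 + 31 + 10 = 96.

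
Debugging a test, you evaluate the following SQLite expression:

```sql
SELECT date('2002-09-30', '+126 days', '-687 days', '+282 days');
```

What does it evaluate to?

Applying '+126 days' to 2002-09-30: counting 126 days forward gives 2003-02-03.
Applying '-687 days' to 2003-02-03: counting 687 days back gives 2001-03-18.
Applying '+282 days' to 2001-03-18: counting 282 days forward gives 2001-12-25.

2001-12-25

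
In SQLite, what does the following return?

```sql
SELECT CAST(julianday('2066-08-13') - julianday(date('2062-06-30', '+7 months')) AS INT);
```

1291

Adding +7 months to 2062-06-30 gives 2063-01-30.
1 day remains in January 2063 after the 30th (31 − 30).
Full months from February 2063 through July 2066 contribute their day counts.
Then 13 days into August 2066.
Total: 1 + 28 + 31 + 30 + 31 + 30 + 31 + 31 + 30 + 31 + 30 + 31 + 31 + 29 + 31 + 30 + 31 + 30 + 31 + 31 + 30 + 31 + 30 + 31 + 31 + 28 + 31 + 30 + 31 + 30 + 31 + 31 + 30 + 31 + 30 + 31 + 31 + 28 + 31 + 30 + 31 + 30 + 31 + 13 = 1291.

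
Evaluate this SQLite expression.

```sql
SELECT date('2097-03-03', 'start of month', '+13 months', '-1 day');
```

`start of month` rewinds 2097-03-03 to 2097-03-01.
Adding +13 months to 2097-03-01 gives 2098-04-01.
Going back 1 day from 2098-04-01 reaches 2098-03-31 (last day of March, 31 days).

2098-03-31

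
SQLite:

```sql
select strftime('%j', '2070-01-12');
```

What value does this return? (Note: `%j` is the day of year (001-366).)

012

Day-of-year for 2070-01-12: days since 2070-01-01 inclusive = 12, zero-padded to 012.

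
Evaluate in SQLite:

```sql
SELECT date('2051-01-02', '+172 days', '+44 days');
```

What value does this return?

Applying '+172 days' to 2051-01-02: counting 172 days forward gives 2051-06-23.
Applying '+44 days' to 2051-06-23: counting 44 days forward gives 2051-08-06.

2051-08-06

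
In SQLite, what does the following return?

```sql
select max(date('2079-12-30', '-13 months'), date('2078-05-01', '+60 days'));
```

2078-11-30

date('2079-12-30', '-13 months') → 2078-11-30.
date('2078-05-01', '+60 days') → 2078-06-30.
Later of the two is 2078-11-30.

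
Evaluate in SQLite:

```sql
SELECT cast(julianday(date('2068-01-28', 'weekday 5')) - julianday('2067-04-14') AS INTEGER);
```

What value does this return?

`weekday 5` advances to the next Friday; 2068-01-28 is a Saturday, so it moves forward to 2068-02-03.
16 days remain in April 2067 after the 14th (30 − 14).
Full months from May 2067 through January 2068 contribute their day counts.
Then 3 days into February 2068.
Total: 16 + 31 + 30 + 31 + 31 + 30 + 31 + 30 + 31 + 31 + 3 = 295.

295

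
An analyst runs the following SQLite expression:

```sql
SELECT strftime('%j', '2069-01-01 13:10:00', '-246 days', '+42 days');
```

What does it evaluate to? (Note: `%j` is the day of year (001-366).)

First apply '-246 days', '+42 days': 2069-01-01 13:10:00 → 2068-06-11 13:10:00.
Day-of-year for 2068-06-11: days since 2068-01-01 inclusive = 163, zero-padded to 163.

163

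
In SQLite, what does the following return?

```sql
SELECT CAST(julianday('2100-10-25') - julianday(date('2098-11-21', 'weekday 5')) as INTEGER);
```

`weekday 5` advances to the next Friday; 2098-11-21 is already a Friday, so it stays at 2098-11-21.
9 days remain in November 2098 after the 21st (30 − 21).
Full months from December 2098 through September 2100 contribute their day counts.
Then 25 days into October 2100.
Total: 9 + 31 + 31 + 28 + 31 + 30 + 31 + 30 + 31 + 31 + 30 + 31 + 30 + 31 + 31 + 28 + 31 + 30 + 31 + 30 + 31 + 31 + 30 + 25 = 703.

703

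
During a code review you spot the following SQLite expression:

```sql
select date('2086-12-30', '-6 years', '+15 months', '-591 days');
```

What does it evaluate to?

Adding -6 years to 2086-12-30 gives 2080-12-30.
Adding +15 months to 2080-12-30 gives 2082-03-30.
Applying '-591 days' to 2082-03-30: counting 591 days back gives 2080-08-16.

2080-08-16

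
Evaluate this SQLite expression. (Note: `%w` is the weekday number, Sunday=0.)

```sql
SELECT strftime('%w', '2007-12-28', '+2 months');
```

First apply '+2 months': 2007-12-28 → 2008-02-28.
2008-02-28 is a Thursday; with Sunday=0 that is 4.

4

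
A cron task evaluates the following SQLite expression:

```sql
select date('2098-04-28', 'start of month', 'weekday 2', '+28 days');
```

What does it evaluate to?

2098-04-29

`start of month` rewinds 2098-04-28 to 2098-04-01.
`weekday 2` advances to the next Tuesday; 2098-04-01 is already a Tuesday, so it stays at 2098-04-01.
Advancing 28 more days within April lands on 2098-04-29.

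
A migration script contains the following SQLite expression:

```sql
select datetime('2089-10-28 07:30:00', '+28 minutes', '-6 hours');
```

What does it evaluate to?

2089-10-28 01:58:00

+28 minutes from 2089-10-28 07:30:00 is 2089-10-28 07:58:00.
-6 hours from 2089-10-28 07:58:00 is 2089-10-28 01:58:00.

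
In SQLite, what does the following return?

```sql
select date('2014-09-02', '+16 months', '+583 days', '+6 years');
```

2023-08-07

Adding +16 months to 2014-09-02 gives 2016-01-02.
Applying '+583 days' to 2016-01-02: counting 583 days forward gives 2017-08-07.
Adding +6 years to 2017-08-07 gives 2023-08-07.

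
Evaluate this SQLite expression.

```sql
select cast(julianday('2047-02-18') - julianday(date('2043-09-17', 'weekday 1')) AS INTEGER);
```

`weekday 1` advances to the next Monday; 2043-09-17 is a Thursday, so it moves forward to 2043-09-21.
9 days remain in September 2043 after the 21st (30 − 21).
Full months from October 2043 through January 2047 contribute their day counts.
Then 18 days into February 2047.
Total: 9 + 31 + 30 + 31 + 31 + 29 + 31 + 30 + 31 + 30 + 31 + 31 + 30 + 31 + 30 + 31 + 31 + 28 + 31 + 30 + 31 + 30 + 31 + 31 + 30 + 31 + 30 + 31 + 31 + 28 + 31 + 30 + 31 + 30 + 31 + 31 + 30 + 31 + 30 + 31 + 31 + 18 = 1246.

1246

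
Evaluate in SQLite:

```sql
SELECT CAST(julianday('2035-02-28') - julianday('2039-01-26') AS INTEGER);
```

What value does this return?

-1428

0 days remain in February 2035 after the 28th (28 − 28).
Full months from March 2035 through December 2038 contribute their day counts.
Then 26 days into January 2039.
Total: 0 + 31 + 30 + 31 + 30 + 31 + 31 + 30 + 31 + 30 + 31 + 31 + 29 + 31 + 30 + 31 + 30 + 31 + 31 + 30 + 31 + 30 + 31 + 31 + 28 + 31 + 30 + 31 + 30 + 31 + 31 + 30 + 31 + 30 + 31 + 31 + 28 + 31 + 30 + 31 + 30 + 31 + 31 + 30 + 31 + 30 + 31 + 26 = 1428.
The subtraction is earlier − later, so the result is −1428 → -1428.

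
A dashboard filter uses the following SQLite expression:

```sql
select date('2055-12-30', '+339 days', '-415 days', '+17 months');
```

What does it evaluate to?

2057-03-15

Applying '+339 days' to 2055-12-30: counting 339 days forward gives 2056-12-03.
Applying '-415 days' to 2056-12-03: counting 415 days back gives 2055-10-15.
Adding +17 months to 2055-10-15 gives 2057-03-15.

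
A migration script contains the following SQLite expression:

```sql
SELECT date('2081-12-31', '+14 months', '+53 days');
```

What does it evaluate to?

2083-04-25

Adding +14 months to 2081-12-31 targets 2083-02-31. February 2083 has only 28 days, so SQLite normalizes the 3-day overflow forward to 2083-03-03.
Applying '+53 days' to 2083-03-03: counting 53 days forward gives 2083-04-25.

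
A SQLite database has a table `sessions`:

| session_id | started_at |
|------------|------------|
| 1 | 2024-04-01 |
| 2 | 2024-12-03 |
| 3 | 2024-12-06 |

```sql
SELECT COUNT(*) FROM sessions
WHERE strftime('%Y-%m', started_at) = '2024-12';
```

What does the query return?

2

Rows with year-month 2024-12: 2024-12-03, 2024-12-06 → 2.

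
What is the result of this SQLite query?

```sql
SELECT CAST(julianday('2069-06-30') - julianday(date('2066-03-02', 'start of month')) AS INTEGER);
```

`start of month` rewinds 2066-03-02 to 2066-03-01.
30 days remain in March 2066 after the 1st (31 − 1).
Full months from April 2066 through May 2069 contribute their day counts.
Then 30 days into June 2069.
Total: 30 + 30 + 31 + 30 + 31 + 31 + 30 + 31 + 30 + 31 + 31 + 28 + 31 + 30 + 31 + 30 + 31 + 31 + 30 + 31 + 30 + 31 + 31 + 29 + 31 + 30 + 31 + 30 + 31 + 31 + 30 + 31 + 30 + 31 + 31 + 28 + 31 + 30 + 31 + 30 = 1217.

1217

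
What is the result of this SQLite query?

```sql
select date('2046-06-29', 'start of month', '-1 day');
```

2046-05-31

`start of month` rewinds 2046-06-29 to 2046-06-01.
Going back 1 day from 2046-06-01 reaches 2046-05-31 (last day of May, 31 days).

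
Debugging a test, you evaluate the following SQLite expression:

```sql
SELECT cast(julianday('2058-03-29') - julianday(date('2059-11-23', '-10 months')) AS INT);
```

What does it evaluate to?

Adding -10 months to 2059-11-23 gives 2059-01-23.
2 days remain in March 2058 after the 29th (31 − 29).
Full months from April 2058 through December 2058 contribute their day counts.
Then 23 days into January 2059.
Total: 2 + 30 + 31 + 30 + 31 + 31 + 30 + 31 + 30 + 31 + 23 = 300.
The subtraction is earlier − later, so the result is −300 → -300.

-300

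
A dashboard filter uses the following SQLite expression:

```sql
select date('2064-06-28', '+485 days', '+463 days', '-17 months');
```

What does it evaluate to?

Applying '+485 days' to 2064-06-28: counting 485 days forward gives 2065-10-26.
Applying '+463 days' to 2065-10-26: counting 463 days forward gives 2067-02-01.
Adding -17 months to 2067-02-01 gives 2065-09-01.

2065-09-01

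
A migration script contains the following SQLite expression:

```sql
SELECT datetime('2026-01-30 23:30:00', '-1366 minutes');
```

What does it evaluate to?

1366 minutes = 22h 46m; -1366 minutes from 2026-01-30 23:30:00 is 2026-01-30 00:44:00.

2026-01-30 00:44:00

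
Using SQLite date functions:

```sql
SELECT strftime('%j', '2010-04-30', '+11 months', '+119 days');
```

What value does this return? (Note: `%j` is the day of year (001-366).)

First apply '+11 months', '+119 days': 2010-04-30 → 2011-07-27.
Day-of-year for 2011-07-27: days since 2011-01-01 inclusive = 208, zero-padded to 208.

208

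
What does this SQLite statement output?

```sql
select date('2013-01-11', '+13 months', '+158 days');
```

2014-07-19

Adding +13 months to 2013-01-11 gives 2014-02-11.
Applying '+158 days' to 2014-02-11: counting 158 days forward gives 2014-07-19.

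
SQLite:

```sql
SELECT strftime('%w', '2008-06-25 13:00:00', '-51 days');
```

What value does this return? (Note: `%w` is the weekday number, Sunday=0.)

1

First apply '-51 days': 2008-06-25 13:00:00 → 2008-05-05 13:00:00.
2008-05-05 is a Monday; with Sunday=0 that is 1.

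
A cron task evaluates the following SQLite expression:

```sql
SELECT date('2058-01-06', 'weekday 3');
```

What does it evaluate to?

2058-01-09

`weekday 3` advances to the next Wednesday; 2058-01-06 is a Sunday, so it moves forward to 2058-01-09.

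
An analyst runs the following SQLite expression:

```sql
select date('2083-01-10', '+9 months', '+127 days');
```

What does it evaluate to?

Adding +9 months to 2083-01-10 gives 2083-10-10.
Applying '+127 days' to 2083-10-10: counting 127 days forward gives 2084-02-14.

2084-02-14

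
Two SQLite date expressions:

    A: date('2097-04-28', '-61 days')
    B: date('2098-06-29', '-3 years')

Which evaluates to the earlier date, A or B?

B

A = 2097-02-26.
B = 2095-06-29.
B is earlier.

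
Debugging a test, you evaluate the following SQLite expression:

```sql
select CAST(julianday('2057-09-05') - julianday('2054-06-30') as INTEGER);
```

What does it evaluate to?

0 days remain in June 2054 after the 30th (30 − 30).
Full months from July 2054 through August 2057 contribute their day counts.
Then 5 days into September 2057.
Total: 0 + 31 + 31 + 30 + 31 + 30 + 31 + 31 + 28 + 31 + 30 + 31 + 30 + 31 + 31 + 30 + 31 + 30 + 31 + 31 + 29 + 31 + 30 + 31 + 30 + 31 + 31 + 30 + 31 + 30 + 31 + 31 + 28 + 31 + 30 + 31 + 30 + 31 + 31 + 5 = 1163.

1163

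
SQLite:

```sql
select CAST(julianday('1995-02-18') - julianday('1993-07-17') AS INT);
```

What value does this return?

14 days remain in July 1993 after the 17th (31 − 17).
Full months from August 1993 through January 1995 contribute their day counts.
Then 18 days into February 1995.
Total: 14 + 31 + 30 + 31 + 30 + 31 + 31 + 28 + 31 + 30 + 31 + 30 + 31 + 31 + 30 + 31 + 30 + 31 + 31 + 18 = 581.

581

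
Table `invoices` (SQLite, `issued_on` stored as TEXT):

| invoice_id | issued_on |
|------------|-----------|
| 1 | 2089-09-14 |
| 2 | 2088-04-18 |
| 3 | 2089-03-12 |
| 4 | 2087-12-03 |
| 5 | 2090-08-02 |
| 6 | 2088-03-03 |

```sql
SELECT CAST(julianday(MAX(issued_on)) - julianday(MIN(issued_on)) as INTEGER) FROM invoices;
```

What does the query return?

MIN = 2087-12-03, MAX = 2090-08-02.
28 days remain in December 2087 after the 3rd (31 − 3).
Full months from January 2088 through July 2090 contribute their day counts.
Then 2 days into August 2090.
Total: 28 + 31 + 29 + 31 + 30 + 31 + 30 + 31 + 31 + 30 + 31 + 30 + 31 + 31 + 28 + 31 + 30 + 31 + 30 + 31 + 31 + 30 + 31 + 30 + 31 + 31 + 28 + 31 + 30 + 31 + 30 + 31 + 2 = 973.

973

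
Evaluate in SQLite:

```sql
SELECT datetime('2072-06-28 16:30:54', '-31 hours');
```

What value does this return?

2072-06-27 09:30:54

-31 hours from 2072-06-28 16:30:54 is 2072-06-27 09:30:54 (crosses midnight).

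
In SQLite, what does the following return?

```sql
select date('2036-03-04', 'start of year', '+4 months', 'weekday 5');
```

`start of year` rewinds 2036-03-04 to 2036-01-01.
Adding +4 months to 2036-01-01 gives 2036-05-01.
`weekday 5` advances to the next Friday; 2036-05-01 is a Thursday, so it moves forward to 2036-05-02.

2036-05-02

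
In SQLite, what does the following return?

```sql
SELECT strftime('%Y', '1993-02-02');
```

1993

`%Y` extracts the 4-digit year: 1993.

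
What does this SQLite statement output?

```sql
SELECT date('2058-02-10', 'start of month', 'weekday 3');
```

2058-02-06

`start of month` rewinds 2058-02-10 to 2058-02-01.
`weekday 3` advances to the next Wednesday; 2058-02-01 is a Friday, so it moves forward to 2058-02-06.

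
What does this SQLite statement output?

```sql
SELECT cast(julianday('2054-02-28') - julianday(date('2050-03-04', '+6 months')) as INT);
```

1273

Adding +6 months to 2050-03-04 gives 2050-09-04.
26 days remain in September 2050 after the 4th (30 − 4).
Full months from October 2050 through January 2054 contribute their day counts.
Then 28 days into February 2054.
Total: 26 + 31 + 30 + 31 + 31 + 28 + 31 + 30 + 31 + 30 + 31 + 31 + 30 + 31 + 30 + 31 + 31 + 29 + 31 + 30 + 31 + 30 + 31 + 31 + 30 + 31 + 30 + 31 + 31 + 28 + 31 + 30 + 31 + 30 + 31 + 31 + 30 + 31 + 30 + 31 + 31 + 28 = 1273.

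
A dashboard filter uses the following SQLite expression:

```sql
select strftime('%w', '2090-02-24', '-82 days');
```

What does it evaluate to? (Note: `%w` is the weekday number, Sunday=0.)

First apply '-82 days': 2090-02-24 → 2089-12-04.
2089-12-04 is a Sunday; with Sunday=0 that is 0.

0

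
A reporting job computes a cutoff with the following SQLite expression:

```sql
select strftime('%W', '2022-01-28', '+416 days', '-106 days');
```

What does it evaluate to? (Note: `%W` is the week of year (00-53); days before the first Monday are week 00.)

First apply '+416 days', '-106 days': 2022-01-28 → 2022-12-04.
2022-12-04 is a Sunday. SQLite's %W counts Mondays since the year started; the result is 48.

48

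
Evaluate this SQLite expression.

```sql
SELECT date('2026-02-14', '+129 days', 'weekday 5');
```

Applying '+129 days' to 2026-02-14: counting 129 days forward gives 2026-06-23.
`weekday 5` advances to the next Friday; 2026-06-23 is a Tuesday, so it moves forward to 2026-06-26.

2026-06-26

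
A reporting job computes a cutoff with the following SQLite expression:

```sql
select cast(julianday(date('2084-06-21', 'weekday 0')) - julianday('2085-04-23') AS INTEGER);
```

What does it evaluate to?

-302

`weekday 0` advances to the next Sunday; 2084-06-21 is a Wednesday, so it moves forward to 2084-06-25.
5 days remain in June 2084 after the 25th (30 − 25).
Full months from July 2084 through March 2085 contribute their day counts.
Then 23 days into April 2085.
Total: 5 + 31 + 31 + 30 + 31 + 30 + 31 + 31 + 28 + 31 + 23 = 302.
The subtraction is earlier − later, so the result is −302 → -302.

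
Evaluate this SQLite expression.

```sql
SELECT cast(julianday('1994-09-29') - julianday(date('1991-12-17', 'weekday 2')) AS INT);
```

1017

`weekday 2` advances to the next Tuesday; 1991-12-17 is already a Tuesday, so it stays at 1991-12-17.
14 days remain in December 1991 after the 17th (31 − 17).
Full months from January 1992 through August 1994 contribute their day counts.
Then 29 days into September 1994.
Total: 14 + 31 + 29 + 31 + 30 + 31 + 30 + 31 + 31 + 30 + 31 + 30 + 31 + 31 + 28 + 31 + 30 + 31 + 30 + 31 + 31 + 30 + 31 + 30 + 31 + 31 + 28 + 31 + 30 + 31 + 30 + 31 + 31 + 29 = 1017.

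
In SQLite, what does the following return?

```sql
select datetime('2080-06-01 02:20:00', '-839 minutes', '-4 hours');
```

839 minutes = 13h 59m; -839 minutes from 2080-06-01 02:20:00 is 2080-05-31 12:21:00 (crosses midnight).
-4 hours from 2080-05-31 12:21:00 is 2080-05-31 08:21:00.

2080-05-31 08:21:00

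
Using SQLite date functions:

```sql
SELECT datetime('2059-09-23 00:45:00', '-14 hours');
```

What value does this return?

-14 hours from 2059-09-23 00:45:00 is 2059-09-22 10:45:00 (crosses midnight).

2059-09-22 10:45:00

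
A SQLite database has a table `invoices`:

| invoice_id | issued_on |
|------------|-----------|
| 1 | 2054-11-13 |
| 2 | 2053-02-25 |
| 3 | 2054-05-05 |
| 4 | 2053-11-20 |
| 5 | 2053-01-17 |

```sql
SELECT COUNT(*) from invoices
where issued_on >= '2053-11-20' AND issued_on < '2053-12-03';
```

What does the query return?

1

Rows in [2053-11-20, 2053-12-03): 2053-11-20 → 1 row.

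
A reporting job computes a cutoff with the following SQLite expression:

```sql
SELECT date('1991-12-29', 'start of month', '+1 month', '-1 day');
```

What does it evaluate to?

`start of month` rewinds 1991-12-29 to 1991-12-01.
Adding +1 month to 1991-12-01 gives 1992-01-01.
Going back 1 day from 1992-01-01 reaches 1991-12-31 (last day of December, 31 days).

1991-12-31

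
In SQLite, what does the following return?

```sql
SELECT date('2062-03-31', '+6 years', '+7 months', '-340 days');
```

2067-11-26

Adding +6 years to 2062-03-31 gives 2068-03-31.
Adding +7 months to 2068-03-31 gives 2068-10-31.
Applying '-340 days' to 2068-10-31: counting 340 days back gives 2067-11-26.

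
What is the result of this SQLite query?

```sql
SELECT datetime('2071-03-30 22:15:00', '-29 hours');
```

-29 hours from 2071-03-30 22:15:00 is 2071-03-29 17:15:00 (crosses midnight).

2071-03-29 17:15:00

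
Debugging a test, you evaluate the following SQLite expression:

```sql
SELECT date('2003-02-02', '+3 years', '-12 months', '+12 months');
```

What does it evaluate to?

Adding +3 years to 2003-02-02 gives 2006-02-02.
Adding -12 months to 2006-02-02 gives 2005-02-02.
Adding +12 months to 2005-02-02 gives 2006-02-02.

2006-02-02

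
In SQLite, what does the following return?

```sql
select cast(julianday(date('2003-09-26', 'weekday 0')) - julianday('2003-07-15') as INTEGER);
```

`weekday 0` advances to the next Sunday; 2003-09-26 is a Friday, so it moves forward to 2003-09-28.
16 days remain in July 2003 after the 15th (31 − 15).
August 2003: 31 days.
Then 28 days into September 2003.
Total: 16 + 31 + 28 = 75.

75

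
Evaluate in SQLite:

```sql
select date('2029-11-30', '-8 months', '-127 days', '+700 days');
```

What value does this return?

2030-10-24

Adding -8 months to 2029-11-30 gives 2029-03-30.
Applying '-127 days' to 2029-03-30: counting 127 days back gives 2028-11-23.
Applying '+700 days' to 2028-11-23: counting 700 days forward gives 2030-10-24.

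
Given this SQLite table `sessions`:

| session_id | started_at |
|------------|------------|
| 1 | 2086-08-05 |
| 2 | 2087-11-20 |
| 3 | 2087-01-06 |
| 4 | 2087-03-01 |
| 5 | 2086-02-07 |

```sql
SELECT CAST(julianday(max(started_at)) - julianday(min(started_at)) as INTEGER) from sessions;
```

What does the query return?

651

MIN = 2086-02-07, MAX = 2087-11-20.
21 days remain in February 2086 after the 7th (28 − 7).
Full months from March 2086 through October 2087 contribute their day counts.
Then 20 days into November 2087.
Total: 21 + 31 + 30 + 31 + 30 + 31 + 31 + 30 + 31 + 30 + 31 + 31 + 28 + 31 + 30 + 31 + 30 + 31 + 31 + 30 + 31 + 20 = 651.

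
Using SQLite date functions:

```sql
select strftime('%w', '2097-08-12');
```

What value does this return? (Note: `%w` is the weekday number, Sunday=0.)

1

2097-08-12 is a Monday; with Sunday=0 that is 1.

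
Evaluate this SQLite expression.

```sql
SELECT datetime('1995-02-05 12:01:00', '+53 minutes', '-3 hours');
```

+53 minutes from 1995-02-05 12:01:00 is 1995-02-05 12:54:00.
-3 hours from 1995-02-05 12:54:00 is 1995-02-05 09:54:00.

1995-02-05 09:54:00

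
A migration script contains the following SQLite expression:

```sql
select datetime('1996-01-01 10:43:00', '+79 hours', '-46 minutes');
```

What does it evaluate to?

+79 hours from 1996-01-01 10:43:00 is 1996-01-04 17:43:00 (crosses midnight).
-46 minutes from 1996-01-04 17:43:00 is 1996-01-04 16:57:00.

1996-01-04 16:57:00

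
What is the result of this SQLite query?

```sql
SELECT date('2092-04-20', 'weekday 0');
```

2092-04-20

`weekday 0` advances to the next Sunday; 2092-04-20 is already a Sunday, so it stays at 2092-04-20.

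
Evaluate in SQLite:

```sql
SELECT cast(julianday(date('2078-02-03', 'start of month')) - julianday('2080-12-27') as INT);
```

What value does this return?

-1060

`start of month` rewinds 2078-02-03 to 2078-02-01.
27 days remain in February 2078 after the 1st (28 − 1).
Full months from March 2078 through November 2080 contribute their day counts.
Then 27 days into December 2080.
Total: 27 + 31 + 30 + 31 + 30 + 31 + 31 + 30 + 31 + 30 + 31 + 31 + 28 + 31 + 30 + 31 + 30 + 31 + 31 + 30 + 31 + 30 + 31 + 31 + 29 + 31 + 30 + 31 + 30 + 31 + 31 + 30 + 31 + 30 + 27 = 1060.
The subtraction is earlier − later, so the result is −1060 → -1060.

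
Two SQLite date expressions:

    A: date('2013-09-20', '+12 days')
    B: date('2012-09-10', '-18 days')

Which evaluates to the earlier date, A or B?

A = 2013-10-02.
B = 2012-08-23.
B is earlier.

B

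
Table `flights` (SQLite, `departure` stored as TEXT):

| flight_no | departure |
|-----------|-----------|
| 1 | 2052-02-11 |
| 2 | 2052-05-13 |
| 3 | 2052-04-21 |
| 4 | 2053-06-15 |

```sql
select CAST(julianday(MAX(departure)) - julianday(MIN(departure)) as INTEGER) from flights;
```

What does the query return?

MIN = 2052-02-11, MAX = 2053-06-15.
18 days remain in February 2052 after the 11th (29 − 11).
Full months from March 2052 through May 2053 contribute their day counts.
Then 15 days into June 2053.
Total: 18 + 31 + 30 + 31 + 30 + 31 + 31 + 30 + 31 + 30 + 31 + 31 + 28 + 31 + 30 + 31 + 15 = 490.

490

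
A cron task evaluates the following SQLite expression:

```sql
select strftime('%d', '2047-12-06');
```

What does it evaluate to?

06

`%d` extracts the 2-digit day of month: 06.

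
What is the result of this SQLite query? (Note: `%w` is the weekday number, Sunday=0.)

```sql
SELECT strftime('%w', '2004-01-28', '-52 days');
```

First apply '-52 days': 2004-01-28 → 2003-12-07.
2003-12-07 is a Sunday; with Sunday=0 that is 0.

0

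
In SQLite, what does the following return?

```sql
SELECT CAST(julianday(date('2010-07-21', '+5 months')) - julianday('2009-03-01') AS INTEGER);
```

660

Adding +5 months to 2010-07-21 gives 2010-12-21.
30 days remain in March 2009 after the 1st (31 − 1).
Full months from April 2009 through November 2010 contribute their day counts.
Then 21 days into December 2010.
Total: 30 + 30 + 31 + 30 + 31 + 31 + 30 + 31 + 30 + 31 + 31 + 28 + 31 + 30 + 31 + 30 + 31 + 31 + 30 + 31 + 30 + 21 = 660.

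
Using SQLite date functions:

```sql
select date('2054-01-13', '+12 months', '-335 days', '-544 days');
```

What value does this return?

Adding +12 months to 2054-01-13 gives 2055-01-13.
Applying '-335 days' to 2055-01-13: counting 335 days back gives 2054-02-12.
Applying '-544 days' to 2054-02-12: counting 544 days back gives 2052-08-17.

2052-08-17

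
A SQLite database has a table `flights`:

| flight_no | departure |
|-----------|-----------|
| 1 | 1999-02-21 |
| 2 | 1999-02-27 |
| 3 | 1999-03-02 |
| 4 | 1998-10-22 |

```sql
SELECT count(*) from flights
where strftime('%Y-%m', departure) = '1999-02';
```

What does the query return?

2

Rows with year-month 1999-02: 1999-02-21, 1999-02-27 → 2.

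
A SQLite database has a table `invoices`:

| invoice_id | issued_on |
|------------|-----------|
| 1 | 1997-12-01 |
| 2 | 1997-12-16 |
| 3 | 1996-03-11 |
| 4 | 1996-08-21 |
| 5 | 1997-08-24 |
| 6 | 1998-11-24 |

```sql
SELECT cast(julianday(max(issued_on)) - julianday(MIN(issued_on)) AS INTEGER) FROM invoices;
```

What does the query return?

MIN = 1996-03-11, MAX = 1998-11-24.
20 days remain in March 1996 after the 11th (31 − 11).
Full months from April 1996 through October 1998 contribute their day counts.
Then 24 days into November 1998.
Total: 20 + 30 + 31 + 30 + 31 + 31 + 30 + 31 + 30 + 31 + 31 + 28 + 31 + 30 + 31 + 30 + 31 + 31 + 30 + 31 + 30 + 31 + 31 + 28 + 31 + 30 + 31 + 30 + 31 + 31 + 30 + 31 + 24 = 988.

988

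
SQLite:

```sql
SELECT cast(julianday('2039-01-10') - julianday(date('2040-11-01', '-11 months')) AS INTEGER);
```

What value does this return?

Adding -11 months to 2040-11-01 gives 2039-12-01.
21 days remain in January 2039 after the 10th (31 − 10).
Full months from February 2039 through November 2039 contribute their day counts.
Then 1 day into December 2039.
Total: 21 + 28 + 31 + 30 + 31 + 30 + 31 + 31 + 30 + 31 + 30 + 1 = 325.
The subtraction is earlier − later, so the result is −325 → -325.

-325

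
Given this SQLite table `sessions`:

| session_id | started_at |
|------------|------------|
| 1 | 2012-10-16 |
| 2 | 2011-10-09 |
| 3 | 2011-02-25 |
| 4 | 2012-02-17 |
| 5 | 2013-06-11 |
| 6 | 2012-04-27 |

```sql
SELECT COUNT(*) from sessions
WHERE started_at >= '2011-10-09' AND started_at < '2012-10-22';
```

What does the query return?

Rows in [2011-10-09, 2012-10-22): 2012-10-16, 2011-10-09, 2012-02-17, 2012-04-27 → 4 rows.

4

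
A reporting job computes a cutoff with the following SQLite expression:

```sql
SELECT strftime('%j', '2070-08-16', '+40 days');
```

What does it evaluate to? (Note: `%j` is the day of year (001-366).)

268

First apply '+40 days': 2070-08-16 → 2070-09-25.
Day-of-year for 2070-09-25: days since 2070-01-01 inclusive = 268, zero-padded to 268.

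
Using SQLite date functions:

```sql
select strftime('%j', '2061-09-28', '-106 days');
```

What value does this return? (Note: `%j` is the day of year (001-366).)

165

First apply '-106 days': 2061-09-28 → 2061-06-14.
Day-of-year for 2061-06-14: days since 2061-01-01 inclusive = 165, zero-padded to 165.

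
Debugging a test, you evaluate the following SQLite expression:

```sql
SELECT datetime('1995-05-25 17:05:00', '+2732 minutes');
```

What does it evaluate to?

2732 minutes = 45h 32m; +2732 minutes from 1995-05-25 17:05:00 is 1995-05-27 14:37:00 (crosses midnight).

1995-05-27 14:37:00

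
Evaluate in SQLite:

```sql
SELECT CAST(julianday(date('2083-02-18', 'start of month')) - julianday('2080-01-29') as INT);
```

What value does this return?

1099

`start of month` rewinds 2083-02-18 to 2083-02-01.
2 days remain in January 2080 after the 29th (31 − 29).
Full months from February 2080 through January 2083 contribute their day counts.
Then 1 day into February 2083.
Total: 2 + 29 + 31 + 30 + 31 + 30 + 31 + 31 + 30 + 31 + 30 + 31 + 31 + 28 + 31 + 30 + 31 + 30 + 31 + 31 + 30 + 31 + 30 + 31 + 31 + 28 + 31 + 30 + 31 + 30 + 31 + 31 + 30 + 31 + 30 + 31 + 31 + 1 = 1099.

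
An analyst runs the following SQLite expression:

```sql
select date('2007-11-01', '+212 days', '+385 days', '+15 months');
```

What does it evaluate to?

2010-09-20

Applying '+212 days' to 2007-11-01: counting 212 days forward gives 2008-05-31.
Applying '+385 days' to 2008-05-31: counting 385 days forward gives 2009-06-20.
Adding +15 months to 2009-06-20 gives 2010-09-20.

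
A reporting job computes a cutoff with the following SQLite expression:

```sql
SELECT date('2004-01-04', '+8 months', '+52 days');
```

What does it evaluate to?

2004-10-26

Adding +8 months to 2004-01-04 gives 2004-09-04.
Applying '+52 days' to 2004-09-04: counting 52 days forward gives 2004-10-26.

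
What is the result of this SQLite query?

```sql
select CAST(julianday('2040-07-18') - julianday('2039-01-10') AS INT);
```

555

21 days remain in January 2039 after the 10th (31 − 10).
Full months from February 2039 through June 2040 contribute their day counts.
Then 18 days into July 2040.
Total: 21 + 28 + 31 + 30 + 31 + 30 + 31 + 31 + 30 + 31 + 30 + 31 + 31 + 29 + 31 + 30 + 31 + 30 + 18 = 555.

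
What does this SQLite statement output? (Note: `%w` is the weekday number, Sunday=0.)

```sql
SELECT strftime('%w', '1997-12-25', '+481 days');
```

2

First apply '+481 days': 1997-12-25 → 1999-04-20.
1999-04-20 is a Tuesday; with Sunday=0 that is 2.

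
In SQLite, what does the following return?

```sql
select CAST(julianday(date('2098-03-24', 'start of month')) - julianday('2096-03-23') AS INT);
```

708

`start of month` rewinds 2098-03-24 to 2098-03-01.
8 days remain in March 2096 after the 23rd (31 − 23).
Full months from April 2096 through February 2098 contribute their day counts.
Then 1 day into March 2098.
Total: 8 + 30 + 31 + 30 + 31 + 31 + 30 + 31 + 30 + 31 + 31 + 28 + 31 + 30 + 31 + 30 + 31 + 31 + 30 + 31 + 30 + 31 + 31 + 28 + 1 = 708.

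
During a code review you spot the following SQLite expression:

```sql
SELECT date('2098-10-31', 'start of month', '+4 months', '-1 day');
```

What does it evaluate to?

2099-01-31

`start of month` rewinds 2098-10-31 to 2098-10-01.
Adding +4 months to 2098-10-01 gives 2099-02-01.
Going back 1 day from 2099-02-01 reaches 2099-01-31 (last day of January, 31 days).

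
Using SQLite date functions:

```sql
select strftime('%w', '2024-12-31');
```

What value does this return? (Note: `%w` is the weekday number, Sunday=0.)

2

2024-12-31 is a Tuesday; with Sunday=0 that is 2.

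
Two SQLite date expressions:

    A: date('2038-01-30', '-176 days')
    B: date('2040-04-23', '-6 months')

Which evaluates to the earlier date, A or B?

A

A = 2037-08-07.
B = 2039-10-23.
A is earlier.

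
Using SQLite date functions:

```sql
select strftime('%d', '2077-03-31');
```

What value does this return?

`%d` extracts the 2-digit day of month: 31.

31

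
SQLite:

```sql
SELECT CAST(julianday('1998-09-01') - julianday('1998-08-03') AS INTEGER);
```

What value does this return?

29

28 days remain in August 1998 after the 3rd (31 − 3).
Then 1 day into September 1998.
Total: 28 + 1 = 29.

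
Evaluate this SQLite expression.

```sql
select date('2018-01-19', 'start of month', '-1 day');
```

`start of month` rewinds 2018-01-19 to 2018-01-01.
Going back 1 day from 2018-01-01 reaches 2017-12-31 (last day of December, 31 days).

2017-12-31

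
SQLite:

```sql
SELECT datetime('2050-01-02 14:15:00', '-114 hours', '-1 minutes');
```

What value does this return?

2049-12-28 20:14:00

-114 hours from 2050-01-02 14:15:00 is 2049-12-28 20:15:00 (crosses midnight).
-1 minutes from 2049-12-28 20:15:00 is 2049-12-28 20:14:00.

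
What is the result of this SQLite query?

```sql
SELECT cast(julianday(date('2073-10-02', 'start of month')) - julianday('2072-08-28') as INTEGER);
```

399

`start of month` rewinds 2073-10-02 to 2073-10-01.
3 days remain in August 2072 after the 28th (31 − 28).
Full months from September 2072 through September 2073 contribute their day counts.
Then 1 day into October 2073.
Total: 3 + 30 + 31 + 30 + 31 + 31 + 28 + 31 + 30 + 31 + 30 + 31 + 31 + 30 + 1 = 399.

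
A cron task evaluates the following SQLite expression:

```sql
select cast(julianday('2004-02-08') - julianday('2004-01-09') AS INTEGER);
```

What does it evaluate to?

22 days remain in January 2004 after the 9th (31 − 9).
Then 8 days into February 2004.
Total: 22 + 8 = 30.

30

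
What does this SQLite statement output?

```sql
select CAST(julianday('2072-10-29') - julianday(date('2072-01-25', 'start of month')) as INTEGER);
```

302

`start of month` rewinds 2072-01-25 to 2072-01-01.
30 days remain in January 2072 after the 1st (31 − 1).
Full months from February 2072 through September 2072 contribute their day counts.
Then 29 days into October 2072.
Total: 30 + 29 + 31 + 30 + 31 + 30 + 31 + 31 + 30 + 29 = 302.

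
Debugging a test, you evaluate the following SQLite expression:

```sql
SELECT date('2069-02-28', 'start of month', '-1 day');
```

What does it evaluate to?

`start of month` rewinds 2069-02-28 to 2069-02-01.
Going back 1 day from 2069-02-01 reaches 2069-01-31 (last day of January, 31 days).

2069-01-31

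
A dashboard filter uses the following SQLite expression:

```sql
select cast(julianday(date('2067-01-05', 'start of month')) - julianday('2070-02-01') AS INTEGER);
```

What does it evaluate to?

`start of month` rewinds 2067-01-05 to 2067-01-01.
30 days remain in January 2067 after the 1st (31 − 1).
Full months from February 2067 through January 2070 contribute their day counts.
Then 1 day into February 2070.
Total: 30 + 28 + 31 + 30 + 31 + 30 + 31 + 31 + 30 + 31 + 30 + 31 + 31 + 29 + 31 + 30 + 31 + 30 + 31 + 31 + 30 + 31 + 30 + 31 + 31 + 28 + 31 + 30 + 31 + 30 + 31 + 31 + 30 + 31 + 30 + 31 + 31 + 1 = 1127.
The subtraction is earlier − later, so the result is −1127 → -1127.

-1127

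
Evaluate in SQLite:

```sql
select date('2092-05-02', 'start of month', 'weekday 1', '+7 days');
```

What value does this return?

`start of month` rewinds 2092-05-02 to 2092-05-01.
`weekday 1` advances to the next Monday; 2092-05-01 is a Thursday, so it moves forward to 2092-05-05.
Advancing 7 more days within May lands on 2092-05-12.

2092-05-12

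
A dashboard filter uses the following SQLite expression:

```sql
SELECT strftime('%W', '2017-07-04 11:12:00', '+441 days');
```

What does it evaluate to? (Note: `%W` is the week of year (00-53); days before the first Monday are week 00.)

38

First apply '+441 days': 2017-07-04 11:12:00 → 2018-09-18 11:12:00.
2018-09-18 is a Tuesday. SQLite's %W counts Mondays since the year started; the result is 38.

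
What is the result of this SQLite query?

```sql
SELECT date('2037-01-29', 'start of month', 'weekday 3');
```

2037-01-07

`start of month` rewinds 2037-01-29 to 2037-01-01.
`weekday 3` advances to the next Wednesday; 2037-01-01 is a Thursday, so it moves forward to 2037-01-07.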